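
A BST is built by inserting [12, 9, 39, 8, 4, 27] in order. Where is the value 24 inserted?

Starting tree (level order): [12, 9, 39, 8, None, 27, None, 4]
Insertion path: 12 -> 39 -> 27
Result: insert 24 as left child of 27
Final tree (level order): [12, 9, 39, 8, None, 27, None, 4, None, 24]


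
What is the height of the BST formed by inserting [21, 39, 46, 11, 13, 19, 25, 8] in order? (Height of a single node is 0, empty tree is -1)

Insertion order: [21, 39, 46, 11, 13, 19, 25, 8]
Tree (level-order array): [21, 11, 39, 8, 13, 25, 46, None, None, None, 19]
Compute height bottom-up (empty subtree = -1):
  height(8) = 1 + max(-1, -1) = 0
  height(19) = 1 + max(-1, -1) = 0
  height(13) = 1 + max(-1, 0) = 1
  height(11) = 1 + max(0, 1) = 2
  height(25) = 1 + max(-1, -1) = 0
  height(46) = 1 + max(-1, -1) = 0
  height(39) = 1 + max(0, 0) = 1
  height(21) = 1 + max(2, 1) = 3
Height = 3


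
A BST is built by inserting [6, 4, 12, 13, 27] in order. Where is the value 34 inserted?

Starting tree (level order): [6, 4, 12, None, None, None, 13, None, 27]
Insertion path: 6 -> 12 -> 13 -> 27
Result: insert 34 as right child of 27
Final tree (level order): [6, 4, 12, None, None, None, 13, None, 27, None, 34]


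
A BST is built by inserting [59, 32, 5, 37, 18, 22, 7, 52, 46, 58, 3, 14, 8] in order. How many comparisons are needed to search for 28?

Search path for 28: 59 -> 32 -> 5 -> 18 -> 22
Found: False
Comparisons: 5


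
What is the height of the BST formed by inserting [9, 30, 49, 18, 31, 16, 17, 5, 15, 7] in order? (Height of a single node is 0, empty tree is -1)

Insertion order: [9, 30, 49, 18, 31, 16, 17, 5, 15, 7]
Tree (level-order array): [9, 5, 30, None, 7, 18, 49, None, None, 16, None, 31, None, 15, 17]
Compute height bottom-up (empty subtree = -1):
  height(7) = 1 + max(-1, -1) = 0
  height(5) = 1 + max(-1, 0) = 1
  height(15) = 1 + max(-1, -1) = 0
  height(17) = 1 + max(-1, -1) = 0
  height(16) = 1 + max(0, 0) = 1
  height(18) = 1 + max(1, -1) = 2
  height(31) = 1 + max(-1, -1) = 0
  height(49) = 1 + max(0, -1) = 1
  height(30) = 1 + max(2, 1) = 3
  height(9) = 1 + max(1, 3) = 4
Height = 4


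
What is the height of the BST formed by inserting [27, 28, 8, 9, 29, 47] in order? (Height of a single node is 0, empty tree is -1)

Insertion order: [27, 28, 8, 9, 29, 47]
Tree (level-order array): [27, 8, 28, None, 9, None, 29, None, None, None, 47]
Compute height bottom-up (empty subtree = -1):
  height(9) = 1 + max(-1, -1) = 0
  height(8) = 1 + max(-1, 0) = 1
  height(47) = 1 + max(-1, -1) = 0
  height(29) = 1 + max(-1, 0) = 1
  height(28) = 1 + max(-1, 1) = 2
  height(27) = 1 + max(1, 2) = 3
Height = 3


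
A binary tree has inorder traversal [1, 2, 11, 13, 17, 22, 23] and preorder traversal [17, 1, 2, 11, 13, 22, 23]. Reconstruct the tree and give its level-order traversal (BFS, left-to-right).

Inorder:  [1, 2, 11, 13, 17, 22, 23]
Preorder: [17, 1, 2, 11, 13, 22, 23]
Algorithm: preorder visits root first, so consume preorder in order;
for each root, split the current inorder slice at that value into
left-subtree inorder and right-subtree inorder, then recurse.
Recursive splits:
  root=17; inorder splits into left=[1, 2, 11, 13], right=[22, 23]
  root=1; inorder splits into left=[], right=[2, 11, 13]
  root=2; inorder splits into left=[], right=[11, 13]
  root=11; inorder splits into left=[], right=[13]
  root=13; inorder splits into left=[], right=[]
  root=22; inorder splits into left=[], right=[23]
  root=23; inorder splits into left=[], right=[]
Reconstructed level-order: [17, 1, 22, 2, 23, 11, 13]


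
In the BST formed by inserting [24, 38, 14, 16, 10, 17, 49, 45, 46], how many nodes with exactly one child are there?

Tree built from: [24, 38, 14, 16, 10, 17, 49, 45, 46]
Tree (level-order array): [24, 14, 38, 10, 16, None, 49, None, None, None, 17, 45, None, None, None, None, 46]
Rule: These are nodes with exactly 1 non-null child.
Per-node child counts:
  node 24: 2 child(ren)
  node 14: 2 child(ren)
  node 10: 0 child(ren)
  node 16: 1 child(ren)
  node 17: 0 child(ren)
  node 38: 1 child(ren)
  node 49: 1 child(ren)
  node 45: 1 child(ren)
  node 46: 0 child(ren)
Matching nodes: [16, 38, 49, 45]
Count of nodes with exactly one child: 4


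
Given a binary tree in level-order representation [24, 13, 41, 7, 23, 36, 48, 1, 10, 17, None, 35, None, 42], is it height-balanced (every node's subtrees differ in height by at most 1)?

Tree (level-order array): [24, 13, 41, 7, 23, 36, 48, 1, 10, 17, None, 35, None, 42]
Definition: a tree is height-balanced if, at every node, |h(left) - h(right)| <= 1 (empty subtree has height -1).
Bottom-up per-node check:
  node 1: h_left=-1, h_right=-1, diff=0 [OK], height=0
  node 10: h_left=-1, h_right=-1, diff=0 [OK], height=0
  node 7: h_left=0, h_right=0, diff=0 [OK], height=1
  node 17: h_left=-1, h_right=-1, diff=0 [OK], height=0
  node 23: h_left=0, h_right=-1, diff=1 [OK], height=1
  node 13: h_left=1, h_right=1, diff=0 [OK], height=2
  node 35: h_left=-1, h_right=-1, diff=0 [OK], height=0
  node 36: h_left=0, h_right=-1, diff=1 [OK], height=1
  node 42: h_left=-1, h_right=-1, diff=0 [OK], height=0
  node 48: h_left=0, h_right=-1, diff=1 [OK], height=1
  node 41: h_left=1, h_right=1, diff=0 [OK], height=2
  node 24: h_left=2, h_right=2, diff=0 [OK], height=3
All nodes satisfy the balance condition.
Result: Balanced


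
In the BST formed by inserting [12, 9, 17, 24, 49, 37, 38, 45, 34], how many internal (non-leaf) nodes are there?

Tree built from: [12, 9, 17, 24, 49, 37, 38, 45, 34]
Tree (level-order array): [12, 9, 17, None, None, None, 24, None, 49, 37, None, 34, 38, None, None, None, 45]
Rule: An internal node has at least one child.
Per-node child counts:
  node 12: 2 child(ren)
  node 9: 0 child(ren)
  node 17: 1 child(ren)
  node 24: 1 child(ren)
  node 49: 1 child(ren)
  node 37: 2 child(ren)
  node 34: 0 child(ren)
  node 38: 1 child(ren)
  node 45: 0 child(ren)
Matching nodes: [12, 17, 24, 49, 37, 38]
Count of internal (non-leaf) nodes: 6


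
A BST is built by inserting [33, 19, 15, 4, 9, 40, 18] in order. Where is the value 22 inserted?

Starting tree (level order): [33, 19, 40, 15, None, None, None, 4, 18, None, 9]
Insertion path: 33 -> 19
Result: insert 22 as right child of 19
Final tree (level order): [33, 19, 40, 15, 22, None, None, 4, 18, None, None, None, 9]


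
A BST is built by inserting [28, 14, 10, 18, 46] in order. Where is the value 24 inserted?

Starting tree (level order): [28, 14, 46, 10, 18]
Insertion path: 28 -> 14 -> 18
Result: insert 24 as right child of 18
Final tree (level order): [28, 14, 46, 10, 18, None, None, None, None, None, 24]


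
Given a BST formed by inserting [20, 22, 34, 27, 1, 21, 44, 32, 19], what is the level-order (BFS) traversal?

Tree insertion order: [20, 22, 34, 27, 1, 21, 44, 32, 19]
Tree (level-order array): [20, 1, 22, None, 19, 21, 34, None, None, None, None, 27, 44, None, 32]
BFS from the root, enqueuing left then right child of each popped node:
  queue [20] -> pop 20, enqueue [1, 22], visited so far: [20]
  queue [1, 22] -> pop 1, enqueue [19], visited so far: [20, 1]
  queue [22, 19] -> pop 22, enqueue [21, 34], visited so far: [20, 1, 22]
  queue [19, 21, 34] -> pop 19, enqueue [none], visited so far: [20, 1, 22, 19]
  queue [21, 34] -> pop 21, enqueue [none], visited so far: [20, 1, 22, 19, 21]
  queue [34] -> pop 34, enqueue [27, 44], visited so far: [20, 1, 22, 19, 21, 34]
  queue [27, 44] -> pop 27, enqueue [32], visited so far: [20, 1, 22, 19, 21, 34, 27]
  queue [44, 32] -> pop 44, enqueue [none], visited so far: [20, 1, 22, 19, 21, 34, 27, 44]
  queue [32] -> pop 32, enqueue [none], visited so far: [20, 1, 22, 19, 21, 34, 27, 44, 32]
Result: [20, 1, 22, 19, 21, 34, 27, 44, 32]


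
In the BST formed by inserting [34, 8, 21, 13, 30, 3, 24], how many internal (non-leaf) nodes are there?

Tree built from: [34, 8, 21, 13, 30, 3, 24]
Tree (level-order array): [34, 8, None, 3, 21, None, None, 13, 30, None, None, 24]
Rule: An internal node has at least one child.
Per-node child counts:
  node 34: 1 child(ren)
  node 8: 2 child(ren)
  node 3: 0 child(ren)
  node 21: 2 child(ren)
  node 13: 0 child(ren)
  node 30: 1 child(ren)
  node 24: 0 child(ren)
Matching nodes: [34, 8, 21, 30]
Count of internal (non-leaf) nodes: 4


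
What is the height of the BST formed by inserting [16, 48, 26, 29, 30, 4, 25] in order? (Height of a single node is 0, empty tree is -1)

Insertion order: [16, 48, 26, 29, 30, 4, 25]
Tree (level-order array): [16, 4, 48, None, None, 26, None, 25, 29, None, None, None, 30]
Compute height bottom-up (empty subtree = -1):
  height(4) = 1 + max(-1, -1) = 0
  height(25) = 1 + max(-1, -1) = 0
  height(30) = 1 + max(-1, -1) = 0
  height(29) = 1 + max(-1, 0) = 1
  height(26) = 1 + max(0, 1) = 2
  height(48) = 1 + max(2, -1) = 3
  height(16) = 1 + max(0, 3) = 4
Height = 4


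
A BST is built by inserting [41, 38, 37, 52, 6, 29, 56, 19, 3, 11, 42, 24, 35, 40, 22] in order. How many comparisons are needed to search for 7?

Search path for 7: 41 -> 38 -> 37 -> 6 -> 29 -> 19 -> 11
Found: False
Comparisons: 7


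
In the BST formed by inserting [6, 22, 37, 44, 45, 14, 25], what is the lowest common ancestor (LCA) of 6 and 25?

Tree insertion order: [6, 22, 37, 44, 45, 14, 25]
Tree (level-order array): [6, None, 22, 14, 37, None, None, 25, 44, None, None, None, 45]
In a BST, the LCA of p=6, q=25 is the first node v on the
root-to-leaf path with p <= v <= q (go left if both < v, right if both > v).
Walk from root:
  at 6: 6 <= 6 <= 25, this is the LCA
LCA = 6


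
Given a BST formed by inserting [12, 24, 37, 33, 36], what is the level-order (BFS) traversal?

Tree insertion order: [12, 24, 37, 33, 36]
Tree (level-order array): [12, None, 24, None, 37, 33, None, None, 36]
BFS from the root, enqueuing left then right child of each popped node:
  queue [12] -> pop 12, enqueue [24], visited so far: [12]
  queue [24] -> pop 24, enqueue [37], visited so far: [12, 24]
  queue [37] -> pop 37, enqueue [33], visited so far: [12, 24, 37]
  queue [33] -> pop 33, enqueue [36], visited so far: [12, 24, 37, 33]
  queue [36] -> pop 36, enqueue [none], visited so far: [12, 24, 37, 33, 36]
Result: [12, 24, 37, 33, 36]


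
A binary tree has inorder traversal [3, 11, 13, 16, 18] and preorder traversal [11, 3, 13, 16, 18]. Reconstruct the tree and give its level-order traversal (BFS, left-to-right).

Inorder:  [3, 11, 13, 16, 18]
Preorder: [11, 3, 13, 16, 18]
Algorithm: preorder visits root first, so consume preorder in order;
for each root, split the current inorder slice at that value into
left-subtree inorder and right-subtree inorder, then recurse.
Recursive splits:
  root=11; inorder splits into left=[3], right=[13, 16, 18]
  root=3; inorder splits into left=[], right=[]
  root=13; inorder splits into left=[], right=[16, 18]
  root=16; inorder splits into left=[], right=[18]
  root=18; inorder splits into left=[], right=[]
Reconstructed level-order: [11, 3, 13, 16, 18]


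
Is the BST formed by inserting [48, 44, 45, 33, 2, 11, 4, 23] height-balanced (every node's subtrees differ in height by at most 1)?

Tree (level-order array): [48, 44, None, 33, 45, 2, None, None, None, None, 11, 4, 23]
Definition: a tree is height-balanced if, at every node, |h(left) - h(right)| <= 1 (empty subtree has height -1).
Bottom-up per-node check:
  node 4: h_left=-1, h_right=-1, diff=0 [OK], height=0
  node 23: h_left=-1, h_right=-1, diff=0 [OK], height=0
  node 11: h_left=0, h_right=0, diff=0 [OK], height=1
  node 2: h_left=-1, h_right=1, diff=2 [FAIL (|-1-1|=2 > 1)], height=2
  node 33: h_left=2, h_right=-1, diff=3 [FAIL (|2--1|=3 > 1)], height=3
  node 45: h_left=-1, h_right=-1, diff=0 [OK], height=0
  node 44: h_left=3, h_right=0, diff=3 [FAIL (|3-0|=3 > 1)], height=4
  node 48: h_left=4, h_right=-1, diff=5 [FAIL (|4--1|=5 > 1)], height=5
Node 2 violates the condition: |-1 - 1| = 2 > 1.
Result: Not balanced


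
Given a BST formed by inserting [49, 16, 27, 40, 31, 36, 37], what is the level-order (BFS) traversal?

Tree insertion order: [49, 16, 27, 40, 31, 36, 37]
Tree (level-order array): [49, 16, None, None, 27, None, 40, 31, None, None, 36, None, 37]
BFS from the root, enqueuing left then right child of each popped node:
  queue [49] -> pop 49, enqueue [16], visited so far: [49]
  queue [16] -> pop 16, enqueue [27], visited so far: [49, 16]
  queue [27] -> pop 27, enqueue [40], visited so far: [49, 16, 27]
  queue [40] -> pop 40, enqueue [31], visited so far: [49, 16, 27, 40]
  queue [31] -> pop 31, enqueue [36], visited so far: [49, 16, 27, 40, 31]
  queue [36] -> pop 36, enqueue [37], visited so far: [49, 16, 27, 40, 31, 36]
  queue [37] -> pop 37, enqueue [none], visited so far: [49, 16, 27, 40, 31, 36, 37]
Result: [49, 16, 27, 40, 31, 36, 37]


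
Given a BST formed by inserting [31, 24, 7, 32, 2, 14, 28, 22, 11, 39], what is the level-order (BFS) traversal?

Tree insertion order: [31, 24, 7, 32, 2, 14, 28, 22, 11, 39]
Tree (level-order array): [31, 24, 32, 7, 28, None, 39, 2, 14, None, None, None, None, None, None, 11, 22]
BFS from the root, enqueuing left then right child of each popped node:
  queue [31] -> pop 31, enqueue [24, 32], visited so far: [31]
  queue [24, 32] -> pop 24, enqueue [7, 28], visited so far: [31, 24]
  queue [32, 7, 28] -> pop 32, enqueue [39], visited so far: [31, 24, 32]
  queue [7, 28, 39] -> pop 7, enqueue [2, 14], visited so far: [31, 24, 32, 7]
  queue [28, 39, 2, 14] -> pop 28, enqueue [none], visited so far: [31, 24, 32, 7, 28]
  queue [39, 2, 14] -> pop 39, enqueue [none], visited so far: [31, 24, 32, 7, 28, 39]
  queue [2, 14] -> pop 2, enqueue [none], visited so far: [31, 24, 32, 7, 28, 39, 2]
  queue [14] -> pop 14, enqueue [11, 22], visited so far: [31, 24, 32, 7, 28, 39, 2, 14]
  queue [11, 22] -> pop 11, enqueue [none], visited so far: [31, 24, 32, 7, 28, 39, 2, 14, 11]
  queue [22] -> pop 22, enqueue [none], visited so far: [31, 24, 32, 7, 28, 39, 2, 14, 11, 22]
Result: [31, 24, 32, 7, 28, 39, 2, 14, 11, 22]


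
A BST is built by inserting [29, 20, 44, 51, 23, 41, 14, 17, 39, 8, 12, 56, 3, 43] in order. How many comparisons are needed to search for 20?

Search path for 20: 29 -> 20
Found: True
Comparisons: 2


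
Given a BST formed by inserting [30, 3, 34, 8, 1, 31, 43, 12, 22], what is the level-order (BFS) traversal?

Tree insertion order: [30, 3, 34, 8, 1, 31, 43, 12, 22]
Tree (level-order array): [30, 3, 34, 1, 8, 31, 43, None, None, None, 12, None, None, None, None, None, 22]
BFS from the root, enqueuing left then right child of each popped node:
  queue [30] -> pop 30, enqueue [3, 34], visited so far: [30]
  queue [3, 34] -> pop 3, enqueue [1, 8], visited so far: [30, 3]
  queue [34, 1, 8] -> pop 34, enqueue [31, 43], visited so far: [30, 3, 34]
  queue [1, 8, 31, 43] -> pop 1, enqueue [none], visited so far: [30, 3, 34, 1]
  queue [8, 31, 43] -> pop 8, enqueue [12], visited so far: [30, 3, 34, 1, 8]
  queue [31, 43, 12] -> pop 31, enqueue [none], visited so far: [30, 3, 34, 1, 8, 31]
  queue [43, 12] -> pop 43, enqueue [none], visited so far: [30, 3, 34, 1, 8, 31, 43]
  queue [12] -> pop 12, enqueue [22], visited so far: [30, 3, 34, 1, 8, 31, 43, 12]
  queue [22] -> pop 22, enqueue [none], visited so far: [30, 3, 34, 1, 8, 31, 43, 12, 22]
Result: [30, 3, 34, 1, 8, 31, 43, 12, 22]


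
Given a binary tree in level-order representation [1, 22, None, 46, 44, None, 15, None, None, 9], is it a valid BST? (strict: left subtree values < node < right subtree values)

Level-order array: [1, 22, None, 46, 44, None, 15, None, None, 9]
Validate using subtree bounds (lo, hi): at each node, require lo < value < hi,
then recurse left with hi=value and right with lo=value.
Preorder trace (stopping at first violation):
  at node 1 with bounds (-inf, +inf): OK
  at node 22 with bounds (-inf, 1): VIOLATION
Node 22 violates its bound: not (-inf < 22 < 1).
Result: Not a valid BST


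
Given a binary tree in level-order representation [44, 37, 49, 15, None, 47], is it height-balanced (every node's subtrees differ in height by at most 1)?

Tree (level-order array): [44, 37, 49, 15, None, 47]
Definition: a tree is height-balanced if, at every node, |h(left) - h(right)| <= 1 (empty subtree has height -1).
Bottom-up per-node check:
  node 15: h_left=-1, h_right=-1, diff=0 [OK], height=0
  node 37: h_left=0, h_right=-1, diff=1 [OK], height=1
  node 47: h_left=-1, h_right=-1, diff=0 [OK], height=0
  node 49: h_left=0, h_right=-1, diff=1 [OK], height=1
  node 44: h_left=1, h_right=1, diff=0 [OK], height=2
All nodes satisfy the balance condition.
Result: Balanced


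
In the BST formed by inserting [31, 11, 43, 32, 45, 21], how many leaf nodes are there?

Tree built from: [31, 11, 43, 32, 45, 21]
Tree (level-order array): [31, 11, 43, None, 21, 32, 45]
Rule: A leaf has 0 children.
Per-node child counts:
  node 31: 2 child(ren)
  node 11: 1 child(ren)
  node 21: 0 child(ren)
  node 43: 2 child(ren)
  node 32: 0 child(ren)
  node 45: 0 child(ren)
Matching nodes: [21, 32, 45]
Count of leaf nodes: 3


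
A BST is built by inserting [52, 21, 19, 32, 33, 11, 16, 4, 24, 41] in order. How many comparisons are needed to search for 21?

Search path for 21: 52 -> 21
Found: True
Comparisons: 2


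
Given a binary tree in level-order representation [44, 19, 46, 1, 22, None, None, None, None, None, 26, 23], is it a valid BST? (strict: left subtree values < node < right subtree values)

Level-order array: [44, 19, 46, 1, 22, None, None, None, None, None, 26, 23]
Validate using subtree bounds (lo, hi): at each node, require lo < value < hi,
then recurse left with hi=value and right with lo=value.
Preorder trace (stopping at first violation):
  at node 44 with bounds (-inf, +inf): OK
  at node 19 with bounds (-inf, 44): OK
  at node 1 with bounds (-inf, 19): OK
  at node 22 with bounds (19, 44): OK
  at node 26 with bounds (22, 44): OK
  at node 23 with bounds (22, 26): OK
  at node 46 with bounds (44, +inf): OK
No violation found at any node.
Result: Valid BST


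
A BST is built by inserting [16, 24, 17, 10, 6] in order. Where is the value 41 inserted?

Starting tree (level order): [16, 10, 24, 6, None, 17]
Insertion path: 16 -> 24
Result: insert 41 as right child of 24
Final tree (level order): [16, 10, 24, 6, None, 17, 41]


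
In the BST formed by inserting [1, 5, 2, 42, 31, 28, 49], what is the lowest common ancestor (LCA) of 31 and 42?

Tree insertion order: [1, 5, 2, 42, 31, 28, 49]
Tree (level-order array): [1, None, 5, 2, 42, None, None, 31, 49, 28]
In a BST, the LCA of p=31, q=42 is the first node v on the
root-to-leaf path with p <= v <= q (go left if both < v, right if both > v).
Walk from root:
  at 1: both 31 and 42 > 1, go right
  at 5: both 31 and 42 > 5, go right
  at 42: 31 <= 42 <= 42, this is the LCA
LCA = 42


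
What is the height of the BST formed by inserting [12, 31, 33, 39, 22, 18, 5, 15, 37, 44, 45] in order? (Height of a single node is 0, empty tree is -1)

Insertion order: [12, 31, 33, 39, 22, 18, 5, 15, 37, 44, 45]
Tree (level-order array): [12, 5, 31, None, None, 22, 33, 18, None, None, 39, 15, None, 37, 44, None, None, None, None, None, 45]
Compute height bottom-up (empty subtree = -1):
  height(5) = 1 + max(-1, -1) = 0
  height(15) = 1 + max(-1, -1) = 0
  height(18) = 1 + max(0, -1) = 1
  height(22) = 1 + max(1, -1) = 2
  height(37) = 1 + max(-1, -1) = 0
  height(45) = 1 + max(-1, -1) = 0
  height(44) = 1 + max(-1, 0) = 1
  height(39) = 1 + max(0, 1) = 2
  height(33) = 1 + max(-1, 2) = 3
  height(31) = 1 + max(2, 3) = 4
  height(12) = 1 + max(0, 4) = 5
Height = 5


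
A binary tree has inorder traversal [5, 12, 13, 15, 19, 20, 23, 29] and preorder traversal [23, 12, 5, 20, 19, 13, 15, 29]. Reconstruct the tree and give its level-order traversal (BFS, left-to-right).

Inorder:  [5, 12, 13, 15, 19, 20, 23, 29]
Preorder: [23, 12, 5, 20, 19, 13, 15, 29]
Algorithm: preorder visits root first, so consume preorder in order;
for each root, split the current inorder slice at that value into
left-subtree inorder and right-subtree inorder, then recurse.
Recursive splits:
  root=23; inorder splits into left=[5, 12, 13, 15, 19, 20], right=[29]
  root=12; inorder splits into left=[5], right=[13, 15, 19, 20]
  root=5; inorder splits into left=[], right=[]
  root=20; inorder splits into left=[13, 15, 19], right=[]
  root=19; inorder splits into left=[13, 15], right=[]
  root=13; inorder splits into left=[], right=[15]
  root=15; inorder splits into left=[], right=[]
  root=29; inorder splits into left=[], right=[]
Reconstructed level-order: [23, 12, 29, 5, 20, 19, 13, 15]


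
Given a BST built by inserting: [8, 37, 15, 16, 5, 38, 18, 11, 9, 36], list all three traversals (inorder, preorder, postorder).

Tree insertion order: [8, 37, 15, 16, 5, 38, 18, 11, 9, 36]
Tree (level-order array): [8, 5, 37, None, None, 15, 38, 11, 16, None, None, 9, None, None, 18, None, None, None, 36]
Inorder (L, root, R): [5, 8, 9, 11, 15, 16, 18, 36, 37, 38]
Preorder (root, L, R): [8, 5, 37, 15, 11, 9, 16, 18, 36, 38]
Postorder (L, R, root): [5, 9, 11, 36, 18, 16, 15, 38, 37, 8]


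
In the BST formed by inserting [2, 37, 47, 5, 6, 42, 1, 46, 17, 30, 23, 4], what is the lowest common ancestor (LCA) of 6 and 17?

Tree insertion order: [2, 37, 47, 5, 6, 42, 1, 46, 17, 30, 23, 4]
Tree (level-order array): [2, 1, 37, None, None, 5, 47, 4, 6, 42, None, None, None, None, 17, None, 46, None, 30, None, None, 23]
In a BST, the LCA of p=6, q=17 is the first node v on the
root-to-leaf path with p <= v <= q (go left if both < v, right if both > v).
Walk from root:
  at 2: both 6 and 17 > 2, go right
  at 37: both 6 and 17 < 37, go left
  at 5: both 6 and 17 > 5, go right
  at 6: 6 <= 6 <= 17, this is the LCA
LCA = 6


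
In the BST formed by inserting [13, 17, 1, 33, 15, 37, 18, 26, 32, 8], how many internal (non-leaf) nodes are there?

Tree built from: [13, 17, 1, 33, 15, 37, 18, 26, 32, 8]
Tree (level-order array): [13, 1, 17, None, 8, 15, 33, None, None, None, None, 18, 37, None, 26, None, None, None, 32]
Rule: An internal node has at least one child.
Per-node child counts:
  node 13: 2 child(ren)
  node 1: 1 child(ren)
  node 8: 0 child(ren)
  node 17: 2 child(ren)
  node 15: 0 child(ren)
  node 33: 2 child(ren)
  node 18: 1 child(ren)
  node 26: 1 child(ren)
  node 32: 0 child(ren)
  node 37: 0 child(ren)
Matching nodes: [13, 1, 17, 33, 18, 26]
Count of internal (non-leaf) nodes: 6


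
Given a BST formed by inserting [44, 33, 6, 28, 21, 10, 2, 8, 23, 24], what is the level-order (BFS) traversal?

Tree insertion order: [44, 33, 6, 28, 21, 10, 2, 8, 23, 24]
Tree (level-order array): [44, 33, None, 6, None, 2, 28, None, None, 21, None, 10, 23, 8, None, None, 24]
BFS from the root, enqueuing left then right child of each popped node:
  queue [44] -> pop 44, enqueue [33], visited so far: [44]
  queue [33] -> pop 33, enqueue [6], visited so far: [44, 33]
  queue [6] -> pop 6, enqueue [2, 28], visited so far: [44, 33, 6]
  queue [2, 28] -> pop 2, enqueue [none], visited so far: [44, 33, 6, 2]
  queue [28] -> pop 28, enqueue [21], visited so far: [44, 33, 6, 2, 28]
  queue [21] -> pop 21, enqueue [10, 23], visited so far: [44, 33, 6, 2, 28, 21]
  queue [10, 23] -> pop 10, enqueue [8], visited so far: [44, 33, 6, 2, 28, 21, 10]
  queue [23, 8] -> pop 23, enqueue [24], visited so far: [44, 33, 6, 2, 28, 21, 10, 23]
  queue [8, 24] -> pop 8, enqueue [none], visited so far: [44, 33, 6, 2, 28, 21, 10, 23, 8]
  queue [24] -> pop 24, enqueue [none], visited so far: [44, 33, 6, 2, 28, 21, 10, 23, 8, 24]
Result: [44, 33, 6, 2, 28, 21, 10, 23, 8, 24]


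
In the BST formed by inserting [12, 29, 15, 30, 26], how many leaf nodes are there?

Tree built from: [12, 29, 15, 30, 26]
Tree (level-order array): [12, None, 29, 15, 30, None, 26]
Rule: A leaf has 0 children.
Per-node child counts:
  node 12: 1 child(ren)
  node 29: 2 child(ren)
  node 15: 1 child(ren)
  node 26: 0 child(ren)
  node 30: 0 child(ren)
Matching nodes: [26, 30]
Count of leaf nodes: 2


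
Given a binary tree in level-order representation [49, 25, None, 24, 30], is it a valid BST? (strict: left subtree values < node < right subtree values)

Level-order array: [49, 25, None, 24, 30]
Validate using subtree bounds (lo, hi): at each node, require lo < value < hi,
then recurse left with hi=value and right with lo=value.
Preorder trace (stopping at first violation):
  at node 49 with bounds (-inf, +inf): OK
  at node 25 with bounds (-inf, 49): OK
  at node 24 with bounds (-inf, 25): OK
  at node 30 with bounds (25, 49): OK
No violation found at any node.
Result: Valid BST


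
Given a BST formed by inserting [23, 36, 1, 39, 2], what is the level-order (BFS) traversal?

Tree insertion order: [23, 36, 1, 39, 2]
Tree (level-order array): [23, 1, 36, None, 2, None, 39]
BFS from the root, enqueuing left then right child of each popped node:
  queue [23] -> pop 23, enqueue [1, 36], visited so far: [23]
  queue [1, 36] -> pop 1, enqueue [2], visited so far: [23, 1]
  queue [36, 2] -> pop 36, enqueue [39], visited so far: [23, 1, 36]
  queue [2, 39] -> pop 2, enqueue [none], visited so far: [23, 1, 36, 2]
  queue [39] -> pop 39, enqueue [none], visited so far: [23, 1, 36, 2, 39]
Result: [23, 1, 36, 2, 39]


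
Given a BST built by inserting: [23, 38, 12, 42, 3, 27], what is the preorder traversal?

Tree insertion order: [23, 38, 12, 42, 3, 27]
Tree (level-order array): [23, 12, 38, 3, None, 27, 42]
Preorder traversal: [23, 12, 3, 38, 27, 42]


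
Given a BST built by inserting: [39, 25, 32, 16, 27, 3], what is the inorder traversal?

Tree insertion order: [39, 25, 32, 16, 27, 3]
Tree (level-order array): [39, 25, None, 16, 32, 3, None, 27]
Inorder traversal: [3, 16, 25, 27, 32, 39]


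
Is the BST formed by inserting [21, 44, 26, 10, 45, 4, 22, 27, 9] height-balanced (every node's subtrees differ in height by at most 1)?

Tree (level-order array): [21, 10, 44, 4, None, 26, 45, None, 9, 22, 27]
Definition: a tree is height-balanced if, at every node, |h(left) - h(right)| <= 1 (empty subtree has height -1).
Bottom-up per-node check:
  node 9: h_left=-1, h_right=-1, diff=0 [OK], height=0
  node 4: h_left=-1, h_right=0, diff=1 [OK], height=1
  node 10: h_left=1, h_right=-1, diff=2 [FAIL (|1--1|=2 > 1)], height=2
  node 22: h_left=-1, h_right=-1, diff=0 [OK], height=0
  node 27: h_left=-1, h_right=-1, diff=0 [OK], height=0
  node 26: h_left=0, h_right=0, diff=0 [OK], height=1
  node 45: h_left=-1, h_right=-1, diff=0 [OK], height=0
  node 44: h_left=1, h_right=0, diff=1 [OK], height=2
  node 21: h_left=2, h_right=2, diff=0 [OK], height=3
Node 10 violates the condition: |1 - -1| = 2 > 1.
Result: Not balanced


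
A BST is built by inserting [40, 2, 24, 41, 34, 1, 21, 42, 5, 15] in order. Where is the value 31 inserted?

Starting tree (level order): [40, 2, 41, 1, 24, None, 42, None, None, 21, 34, None, None, 5, None, None, None, None, 15]
Insertion path: 40 -> 2 -> 24 -> 34
Result: insert 31 as left child of 34
Final tree (level order): [40, 2, 41, 1, 24, None, 42, None, None, 21, 34, None, None, 5, None, 31, None, None, 15]


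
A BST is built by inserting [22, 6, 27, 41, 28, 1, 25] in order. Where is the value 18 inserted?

Starting tree (level order): [22, 6, 27, 1, None, 25, 41, None, None, None, None, 28]
Insertion path: 22 -> 6
Result: insert 18 as right child of 6
Final tree (level order): [22, 6, 27, 1, 18, 25, 41, None, None, None, None, None, None, 28]


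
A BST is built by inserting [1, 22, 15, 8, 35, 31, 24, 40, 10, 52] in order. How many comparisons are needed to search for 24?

Search path for 24: 1 -> 22 -> 35 -> 31 -> 24
Found: True
Comparisons: 5


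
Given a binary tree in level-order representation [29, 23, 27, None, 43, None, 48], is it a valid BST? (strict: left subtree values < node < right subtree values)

Level-order array: [29, 23, 27, None, 43, None, 48]
Validate using subtree bounds (lo, hi): at each node, require lo < value < hi,
then recurse left with hi=value and right with lo=value.
Preorder trace (stopping at first violation):
  at node 29 with bounds (-inf, +inf): OK
  at node 23 with bounds (-inf, 29): OK
  at node 43 with bounds (23, 29): VIOLATION
Node 43 violates its bound: not (23 < 43 < 29).
Result: Not a valid BST


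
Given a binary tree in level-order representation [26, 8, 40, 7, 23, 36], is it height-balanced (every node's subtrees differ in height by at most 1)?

Tree (level-order array): [26, 8, 40, 7, 23, 36]
Definition: a tree is height-balanced if, at every node, |h(left) - h(right)| <= 1 (empty subtree has height -1).
Bottom-up per-node check:
  node 7: h_left=-1, h_right=-1, diff=0 [OK], height=0
  node 23: h_left=-1, h_right=-1, diff=0 [OK], height=0
  node 8: h_left=0, h_right=0, diff=0 [OK], height=1
  node 36: h_left=-1, h_right=-1, diff=0 [OK], height=0
  node 40: h_left=0, h_right=-1, diff=1 [OK], height=1
  node 26: h_left=1, h_right=1, diff=0 [OK], height=2
All nodes satisfy the balance condition.
Result: Balanced


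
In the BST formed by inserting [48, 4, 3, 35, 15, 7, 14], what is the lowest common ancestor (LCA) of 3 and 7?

Tree insertion order: [48, 4, 3, 35, 15, 7, 14]
Tree (level-order array): [48, 4, None, 3, 35, None, None, 15, None, 7, None, None, 14]
In a BST, the LCA of p=3, q=7 is the first node v on the
root-to-leaf path with p <= v <= q (go left if both < v, right if both > v).
Walk from root:
  at 48: both 3 and 7 < 48, go left
  at 4: 3 <= 4 <= 7, this is the LCA
LCA = 4


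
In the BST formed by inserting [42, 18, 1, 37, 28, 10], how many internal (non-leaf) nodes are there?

Tree built from: [42, 18, 1, 37, 28, 10]
Tree (level-order array): [42, 18, None, 1, 37, None, 10, 28]
Rule: An internal node has at least one child.
Per-node child counts:
  node 42: 1 child(ren)
  node 18: 2 child(ren)
  node 1: 1 child(ren)
  node 10: 0 child(ren)
  node 37: 1 child(ren)
  node 28: 0 child(ren)
Matching nodes: [42, 18, 1, 37]
Count of internal (non-leaf) nodes: 4


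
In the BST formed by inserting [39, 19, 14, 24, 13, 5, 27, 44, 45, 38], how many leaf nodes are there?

Tree built from: [39, 19, 14, 24, 13, 5, 27, 44, 45, 38]
Tree (level-order array): [39, 19, 44, 14, 24, None, 45, 13, None, None, 27, None, None, 5, None, None, 38]
Rule: A leaf has 0 children.
Per-node child counts:
  node 39: 2 child(ren)
  node 19: 2 child(ren)
  node 14: 1 child(ren)
  node 13: 1 child(ren)
  node 5: 0 child(ren)
  node 24: 1 child(ren)
  node 27: 1 child(ren)
  node 38: 0 child(ren)
  node 44: 1 child(ren)
  node 45: 0 child(ren)
Matching nodes: [5, 38, 45]
Count of leaf nodes: 3


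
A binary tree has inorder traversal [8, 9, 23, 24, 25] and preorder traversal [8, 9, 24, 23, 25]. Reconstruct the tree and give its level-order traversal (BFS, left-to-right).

Inorder:  [8, 9, 23, 24, 25]
Preorder: [8, 9, 24, 23, 25]
Algorithm: preorder visits root first, so consume preorder in order;
for each root, split the current inorder slice at that value into
left-subtree inorder and right-subtree inorder, then recurse.
Recursive splits:
  root=8; inorder splits into left=[], right=[9, 23, 24, 25]
  root=9; inorder splits into left=[], right=[23, 24, 25]
  root=24; inorder splits into left=[23], right=[25]
  root=23; inorder splits into left=[], right=[]
  root=25; inorder splits into left=[], right=[]
Reconstructed level-order: [8, 9, 24, 23, 25]


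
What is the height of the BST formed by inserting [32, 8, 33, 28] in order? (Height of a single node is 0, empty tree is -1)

Insertion order: [32, 8, 33, 28]
Tree (level-order array): [32, 8, 33, None, 28]
Compute height bottom-up (empty subtree = -1):
  height(28) = 1 + max(-1, -1) = 0
  height(8) = 1 + max(-1, 0) = 1
  height(33) = 1 + max(-1, -1) = 0
  height(32) = 1 + max(1, 0) = 2
Height = 2


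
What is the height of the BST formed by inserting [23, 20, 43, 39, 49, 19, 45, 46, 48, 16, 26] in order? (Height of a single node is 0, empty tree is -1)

Insertion order: [23, 20, 43, 39, 49, 19, 45, 46, 48, 16, 26]
Tree (level-order array): [23, 20, 43, 19, None, 39, 49, 16, None, 26, None, 45, None, None, None, None, None, None, 46, None, 48]
Compute height bottom-up (empty subtree = -1):
  height(16) = 1 + max(-1, -1) = 0
  height(19) = 1 + max(0, -1) = 1
  height(20) = 1 + max(1, -1) = 2
  height(26) = 1 + max(-1, -1) = 0
  height(39) = 1 + max(0, -1) = 1
  height(48) = 1 + max(-1, -1) = 0
  height(46) = 1 + max(-1, 0) = 1
  height(45) = 1 + max(-1, 1) = 2
  height(49) = 1 + max(2, -1) = 3
  height(43) = 1 + max(1, 3) = 4
  height(23) = 1 + max(2, 4) = 5
Height = 5


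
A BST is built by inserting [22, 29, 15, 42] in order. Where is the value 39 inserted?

Starting tree (level order): [22, 15, 29, None, None, None, 42]
Insertion path: 22 -> 29 -> 42
Result: insert 39 as left child of 42
Final tree (level order): [22, 15, 29, None, None, None, 42, 39]


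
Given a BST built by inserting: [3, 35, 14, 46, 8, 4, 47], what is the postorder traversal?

Tree insertion order: [3, 35, 14, 46, 8, 4, 47]
Tree (level-order array): [3, None, 35, 14, 46, 8, None, None, 47, 4]
Postorder traversal: [4, 8, 14, 47, 46, 35, 3]


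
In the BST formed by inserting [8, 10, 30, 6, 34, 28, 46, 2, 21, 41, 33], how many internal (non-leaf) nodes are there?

Tree built from: [8, 10, 30, 6, 34, 28, 46, 2, 21, 41, 33]
Tree (level-order array): [8, 6, 10, 2, None, None, 30, None, None, 28, 34, 21, None, 33, 46, None, None, None, None, 41]
Rule: An internal node has at least one child.
Per-node child counts:
  node 8: 2 child(ren)
  node 6: 1 child(ren)
  node 2: 0 child(ren)
  node 10: 1 child(ren)
  node 30: 2 child(ren)
  node 28: 1 child(ren)
  node 21: 0 child(ren)
  node 34: 2 child(ren)
  node 33: 0 child(ren)
  node 46: 1 child(ren)
  node 41: 0 child(ren)
Matching nodes: [8, 6, 10, 30, 28, 34, 46]
Count of internal (non-leaf) nodes: 7


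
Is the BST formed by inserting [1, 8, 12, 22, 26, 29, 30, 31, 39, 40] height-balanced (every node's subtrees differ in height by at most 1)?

Tree (level-order array): [1, None, 8, None, 12, None, 22, None, 26, None, 29, None, 30, None, 31, None, 39, None, 40]
Definition: a tree is height-balanced if, at every node, |h(left) - h(right)| <= 1 (empty subtree has height -1).
Bottom-up per-node check:
  node 40: h_left=-1, h_right=-1, diff=0 [OK], height=0
  node 39: h_left=-1, h_right=0, diff=1 [OK], height=1
  node 31: h_left=-1, h_right=1, diff=2 [FAIL (|-1-1|=2 > 1)], height=2
  node 30: h_left=-1, h_right=2, diff=3 [FAIL (|-1-2|=3 > 1)], height=3
  node 29: h_left=-1, h_right=3, diff=4 [FAIL (|-1-3|=4 > 1)], height=4
  node 26: h_left=-1, h_right=4, diff=5 [FAIL (|-1-4|=5 > 1)], height=5
  node 22: h_left=-1, h_right=5, diff=6 [FAIL (|-1-5|=6 > 1)], height=6
  node 12: h_left=-1, h_right=6, diff=7 [FAIL (|-1-6|=7 > 1)], height=7
  node 8: h_left=-1, h_right=7, diff=8 [FAIL (|-1-7|=8 > 1)], height=8
  node 1: h_left=-1, h_right=8, diff=9 [FAIL (|-1-8|=9 > 1)], height=9
Node 31 violates the condition: |-1 - 1| = 2 > 1.
Result: Not balanced


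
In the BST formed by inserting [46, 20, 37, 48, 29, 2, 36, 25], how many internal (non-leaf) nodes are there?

Tree built from: [46, 20, 37, 48, 29, 2, 36, 25]
Tree (level-order array): [46, 20, 48, 2, 37, None, None, None, None, 29, None, 25, 36]
Rule: An internal node has at least one child.
Per-node child counts:
  node 46: 2 child(ren)
  node 20: 2 child(ren)
  node 2: 0 child(ren)
  node 37: 1 child(ren)
  node 29: 2 child(ren)
  node 25: 0 child(ren)
  node 36: 0 child(ren)
  node 48: 0 child(ren)
Matching nodes: [46, 20, 37, 29]
Count of internal (non-leaf) nodes: 4


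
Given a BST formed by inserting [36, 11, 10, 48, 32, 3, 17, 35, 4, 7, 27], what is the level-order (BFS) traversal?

Tree insertion order: [36, 11, 10, 48, 32, 3, 17, 35, 4, 7, 27]
Tree (level-order array): [36, 11, 48, 10, 32, None, None, 3, None, 17, 35, None, 4, None, 27, None, None, None, 7]
BFS from the root, enqueuing left then right child of each popped node:
  queue [36] -> pop 36, enqueue [11, 48], visited so far: [36]
  queue [11, 48] -> pop 11, enqueue [10, 32], visited so far: [36, 11]
  queue [48, 10, 32] -> pop 48, enqueue [none], visited so far: [36, 11, 48]
  queue [10, 32] -> pop 10, enqueue [3], visited so far: [36, 11, 48, 10]
  queue [32, 3] -> pop 32, enqueue [17, 35], visited so far: [36, 11, 48, 10, 32]
  queue [3, 17, 35] -> pop 3, enqueue [4], visited so far: [36, 11, 48, 10, 32, 3]
  queue [17, 35, 4] -> pop 17, enqueue [27], visited so far: [36, 11, 48, 10, 32, 3, 17]
  queue [35, 4, 27] -> pop 35, enqueue [none], visited so far: [36, 11, 48, 10, 32, 3, 17, 35]
  queue [4, 27] -> pop 4, enqueue [7], visited so far: [36, 11, 48, 10, 32, 3, 17, 35, 4]
  queue [27, 7] -> pop 27, enqueue [none], visited so far: [36, 11, 48, 10, 32, 3, 17, 35, 4, 27]
  queue [7] -> pop 7, enqueue [none], visited so far: [36, 11, 48, 10, 32, 3, 17, 35, 4, 27, 7]
Result: [36, 11, 48, 10, 32, 3, 17, 35, 4, 27, 7]


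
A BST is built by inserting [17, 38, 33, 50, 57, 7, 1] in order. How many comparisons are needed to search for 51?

Search path for 51: 17 -> 38 -> 50 -> 57
Found: False
Comparisons: 4


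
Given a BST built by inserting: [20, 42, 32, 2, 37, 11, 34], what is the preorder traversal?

Tree insertion order: [20, 42, 32, 2, 37, 11, 34]
Tree (level-order array): [20, 2, 42, None, 11, 32, None, None, None, None, 37, 34]
Preorder traversal: [20, 2, 11, 42, 32, 37, 34]


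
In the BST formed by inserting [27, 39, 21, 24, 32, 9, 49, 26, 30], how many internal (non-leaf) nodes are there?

Tree built from: [27, 39, 21, 24, 32, 9, 49, 26, 30]
Tree (level-order array): [27, 21, 39, 9, 24, 32, 49, None, None, None, 26, 30]
Rule: An internal node has at least one child.
Per-node child counts:
  node 27: 2 child(ren)
  node 21: 2 child(ren)
  node 9: 0 child(ren)
  node 24: 1 child(ren)
  node 26: 0 child(ren)
  node 39: 2 child(ren)
  node 32: 1 child(ren)
  node 30: 0 child(ren)
  node 49: 0 child(ren)
Matching nodes: [27, 21, 24, 39, 32]
Count of internal (non-leaf) nodes: 5


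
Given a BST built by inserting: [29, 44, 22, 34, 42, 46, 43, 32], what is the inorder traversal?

Tree insertion order: [29, 44, 22, 34, 42, 46, 43, 32]
Tree (level-order array): [29, 22, 44, None, None, 34, 46, 32, 42, None, None, None, None, None, 43]
Inorder traversal: [22, 29, 32, 34, 42, 43, 44, 46]


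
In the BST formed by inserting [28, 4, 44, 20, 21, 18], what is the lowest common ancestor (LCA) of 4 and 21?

Tree insertion order: [28, 4, 44, 20, 21, 18]
Tree (level-order array): [28, 4, 44, None, 20, None, None, 18, 21]
In a BST, the LCA of p=4, q=21 is the first node v on the
root-to-leaf path with p <= v <= q (go left if both < v, right if both > v).
Walk from root:
  at 28: both 4 and 21 < 28, go left
  at 4: 4 <= 4 <= 21, this is the LCA
LCA = 4


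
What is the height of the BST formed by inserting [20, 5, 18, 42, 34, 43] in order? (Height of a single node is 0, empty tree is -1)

Insertion order: [20, 5, 18, 42, 34, 43]
Tree (level-order array): [20, 5, 42, None, 18, 34, 43]
Compute height bottom-up (empty subtree = -1):
  height(18) = 1 + max(-1, -1) = 0
  height(5) = 1 + max(-1, 0) = 1
  height(34) = 1 + max(-1, -1) = 0
  height(43) = 1 + max(-1, -1) = 0
  height(42) = 1 + max(0, 0) = 1
  height(20) = 1 + max(1, 1) = 2
Height = 2


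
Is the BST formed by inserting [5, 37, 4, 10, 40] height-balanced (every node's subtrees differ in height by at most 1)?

Tree (level-order array): [5, 4, 37, None, None, 10, 40]
Definition: a tree is height-balanced if, at every node, |h(left) - h(right)| <= 1 (empty subtree has height -1).
Bottom-up per-node check:
  node 4: h_left=-1, h_right=-1, diff=0 [OK], height=0
  node 10: h_left=-1, h_right=-1, diff=0 [OK], height=0
  node 40: h_left=-1, h_right=-1, diff=0 [OK], height=0
  node 37: h_left=0, h_right=0, diff=0 [OK], height=1
  node 5: h_left=0, h_right=1, diff=1 [OK], height=2
All nodes satisfy the balance condition.
Result: Balanced


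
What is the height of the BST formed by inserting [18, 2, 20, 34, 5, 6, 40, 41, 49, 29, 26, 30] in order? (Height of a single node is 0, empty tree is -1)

Insertion order: [18, 2, 20, 34, 5, 6, 40, 41, 49, 29, 26, 30]
Tree (level-order array): [18, 2, 20, None, 5, None, 34, None, 6, 29, 40, None, None, 26, 30, None, 41, None, None, None, None, None, 49]
Compute height bottom-up (empty subtree = -1):
  height(6) = 1 + max(-1, -1) = 0
  height(5) = 1 + max(-1, 0) = 1
  height(2) = 1 + max(-1, 1) = 2
  height(26) = 1 + max(-1, -1) = 0
  height(30) = 1 + max(-1, -1) = 0
  height(29) = 1 + max(0, 0) = 1
  height(49) = 1 + max(-1, -1) = 0
  height(41) = 1 + max(-1, 0) = 1
  height(40) = 1 + max(-1, 1) = 2
  height(34) = 1 + max(1, 2) = 3
  height(20) = 1 + max(-1, 3) = 4
  height(18) = 1 + max(2, 4) = 5
Height = 5
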